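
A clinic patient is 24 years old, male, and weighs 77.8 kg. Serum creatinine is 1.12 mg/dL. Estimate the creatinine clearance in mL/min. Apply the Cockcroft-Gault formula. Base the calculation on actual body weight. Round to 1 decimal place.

CrCl = (140 − 24) × 77.8 / (72 × 1.12) = 9024.8 / 80.64 ≈ 111.9 mL/min

111.9 mL/min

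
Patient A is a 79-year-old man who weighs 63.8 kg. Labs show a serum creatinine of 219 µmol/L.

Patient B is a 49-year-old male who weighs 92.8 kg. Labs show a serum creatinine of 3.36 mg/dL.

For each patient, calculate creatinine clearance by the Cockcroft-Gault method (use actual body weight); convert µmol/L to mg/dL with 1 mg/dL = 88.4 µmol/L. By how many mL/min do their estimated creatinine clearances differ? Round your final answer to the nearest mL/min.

13 mL/min

Patient A: SCr = 219 / 88.4 = 2.477 mg/dL
Patient A: CrCl = (140 − 79) × 63.8 / (72 × 2.477) = 3891.8 / 178.34 ≈ 21.8 mL/min
Patient B: CrCl = (140 − 49) × 92.8 / (72 × 3.36) = 8444.8 / 241.92 ≈ 34.9 mL/min
|21.8 − 34.9| = 13.1 mL/min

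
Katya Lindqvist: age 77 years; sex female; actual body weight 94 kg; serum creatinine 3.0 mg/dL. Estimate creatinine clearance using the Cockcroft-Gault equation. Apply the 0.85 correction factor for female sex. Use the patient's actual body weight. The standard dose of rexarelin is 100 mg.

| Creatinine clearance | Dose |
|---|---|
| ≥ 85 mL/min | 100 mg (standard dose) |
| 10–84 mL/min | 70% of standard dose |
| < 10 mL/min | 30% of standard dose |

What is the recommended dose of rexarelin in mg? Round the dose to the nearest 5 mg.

70 mg

CrCl = (140 − 77) × 94 / (72 × 3) × 0.85 = 5922.0 / 216.00 × 0.85 ≈ 23.3 mL/min
CrCl ≈ 23 mL/min → bracket 10–84 mL/min.
70% of 100 mg = 70 mg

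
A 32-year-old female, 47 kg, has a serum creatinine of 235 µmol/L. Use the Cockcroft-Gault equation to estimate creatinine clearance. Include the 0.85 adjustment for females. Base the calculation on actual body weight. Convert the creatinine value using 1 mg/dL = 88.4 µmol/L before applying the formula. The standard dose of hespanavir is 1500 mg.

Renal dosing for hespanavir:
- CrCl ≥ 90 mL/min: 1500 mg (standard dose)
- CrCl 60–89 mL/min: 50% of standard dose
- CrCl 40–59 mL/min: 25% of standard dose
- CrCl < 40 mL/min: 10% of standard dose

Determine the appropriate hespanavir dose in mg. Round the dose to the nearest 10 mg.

150 mg

SCr = 235 / 88.4 = 2.658 mg/dL
CrCl = (140 − 32) × 47 / (72 × 2.658) × 0.85 = 5076.0 / 191.38 × 0.85 ≈ 22.5 mL/min
CrCl ≈ 23 mL/min → bracket < 40 mL/min.
10% of 1500 mg = 150 mg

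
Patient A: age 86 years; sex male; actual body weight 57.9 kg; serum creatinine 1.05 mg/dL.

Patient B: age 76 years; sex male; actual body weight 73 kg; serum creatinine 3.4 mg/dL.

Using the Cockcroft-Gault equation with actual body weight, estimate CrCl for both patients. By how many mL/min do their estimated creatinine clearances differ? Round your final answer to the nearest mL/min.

22 mL/min

Patient A: CrCl = (140 − 86) × 57.9 / (72 × 1.05) = 3126.6 / 75.60 ≈ 41.4 mL/min
Patient B: CrCl = (140 − 76) × 73 / (72 × 3.4) = 4672.0 / 244.80 ≈ 19.1 mL/min
|41.4 − 19.1| = 22.3 mL/min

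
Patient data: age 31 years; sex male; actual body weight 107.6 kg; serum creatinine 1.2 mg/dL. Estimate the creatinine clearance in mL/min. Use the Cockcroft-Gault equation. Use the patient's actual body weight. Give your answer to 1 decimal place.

135.7 mL/min

CrCl = (140 − 31) × 107.6 / (72 × 1.2) = 11728.4 / 86.40 ≈ 135.7 mL/min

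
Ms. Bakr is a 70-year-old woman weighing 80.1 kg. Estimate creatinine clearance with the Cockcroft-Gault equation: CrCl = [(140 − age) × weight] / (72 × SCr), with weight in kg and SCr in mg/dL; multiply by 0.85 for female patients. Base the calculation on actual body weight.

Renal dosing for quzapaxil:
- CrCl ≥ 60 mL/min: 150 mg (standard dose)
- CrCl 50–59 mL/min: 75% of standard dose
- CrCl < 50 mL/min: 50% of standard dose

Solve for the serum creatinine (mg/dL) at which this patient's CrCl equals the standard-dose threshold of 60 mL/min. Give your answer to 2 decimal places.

1.10 mg/dL

Standard dose requires CrCl ≥ 60 mL/min.
Set (140 − 70) × 80.1 × 0.85 / (72 × SCr) = 60
SCr = (140 − 70) × 80.1 × 0.85 / (72 × 60) = 1.103 mg/dL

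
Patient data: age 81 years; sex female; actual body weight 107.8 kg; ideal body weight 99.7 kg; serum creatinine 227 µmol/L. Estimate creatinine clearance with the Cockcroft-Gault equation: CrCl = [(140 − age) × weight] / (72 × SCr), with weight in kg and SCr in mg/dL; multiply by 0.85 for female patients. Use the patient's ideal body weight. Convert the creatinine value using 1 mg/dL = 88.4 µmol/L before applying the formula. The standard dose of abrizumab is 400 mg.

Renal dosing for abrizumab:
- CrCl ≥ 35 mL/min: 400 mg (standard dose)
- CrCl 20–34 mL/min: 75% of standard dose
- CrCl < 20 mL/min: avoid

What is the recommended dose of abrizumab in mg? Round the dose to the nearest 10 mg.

300 mg

SCr = 227 / 88.4 = 2.568 mg/dL
CrCl = (140 − 81) × 99.7 / (72 × 2.568) × 0.85 = 5882.3 / 184.90 × 0.85 ≈ 27.0 mL/min
CrCl ≈ 27 mL/min → bracket 20–34 mL/min.
75% of 400 mg = 300 mg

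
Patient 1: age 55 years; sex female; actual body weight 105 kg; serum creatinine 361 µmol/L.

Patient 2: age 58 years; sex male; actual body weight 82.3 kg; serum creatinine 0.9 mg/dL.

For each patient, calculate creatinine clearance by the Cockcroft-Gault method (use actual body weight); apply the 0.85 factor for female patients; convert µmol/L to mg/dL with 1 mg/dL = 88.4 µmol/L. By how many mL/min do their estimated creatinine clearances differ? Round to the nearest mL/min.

78 mL/min

Patient 1: SCr = 361 / 88.4 = 4.084 mg/dL
Patient 1: CrCl = (140 − 55) × 105 / (72 × 4.084) × 0.85 = 8925.0 / 294.05 × 0.85 ≈ 25.8 mL/min
Patient 2: CrCl = (140 − 58) × 82.3 / (72 × 0.9) = 6748.6 / 64.80 ≈ 104.1 mL/min
|25.8 − 104.1| = 78.3 mL/min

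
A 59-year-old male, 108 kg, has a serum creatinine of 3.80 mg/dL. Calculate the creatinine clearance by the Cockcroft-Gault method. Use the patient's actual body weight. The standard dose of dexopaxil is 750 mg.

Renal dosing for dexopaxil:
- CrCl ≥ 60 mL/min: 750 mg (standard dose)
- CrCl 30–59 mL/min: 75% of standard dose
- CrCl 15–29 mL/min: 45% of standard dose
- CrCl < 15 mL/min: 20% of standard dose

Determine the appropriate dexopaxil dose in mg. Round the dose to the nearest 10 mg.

CrCl = (140 − 59) × 108 / (72 × 3.8) = 8748.0 / 273.60 ≈ 32.0 mL/min
CrCl ≈ 32 mL/min → bracket 30–59 mL/min.
75% of 750 mg = 562.5 mg → 560 mg

560 mg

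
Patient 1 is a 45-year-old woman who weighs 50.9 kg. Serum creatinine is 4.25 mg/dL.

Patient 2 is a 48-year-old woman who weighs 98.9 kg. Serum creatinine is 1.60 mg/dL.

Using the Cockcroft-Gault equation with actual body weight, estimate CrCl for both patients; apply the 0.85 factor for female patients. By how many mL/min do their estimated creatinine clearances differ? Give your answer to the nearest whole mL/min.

Patient 1: CrCl = (140 − 45) × 50.9 / (72 × 4.25) × 0.85 = 4835.5 / 306.00 × 0.85 ≈ 13.4 mL/min
Patient 2: CrCl = (140 − 48) × 98.9 / (72 × 1.6) × 0.85 = 9098.8 / 115.20 × 0.85 ≈ 67.1 mL/min
|13.4 − 67.1| = 53.7 mL/min

54 mL/min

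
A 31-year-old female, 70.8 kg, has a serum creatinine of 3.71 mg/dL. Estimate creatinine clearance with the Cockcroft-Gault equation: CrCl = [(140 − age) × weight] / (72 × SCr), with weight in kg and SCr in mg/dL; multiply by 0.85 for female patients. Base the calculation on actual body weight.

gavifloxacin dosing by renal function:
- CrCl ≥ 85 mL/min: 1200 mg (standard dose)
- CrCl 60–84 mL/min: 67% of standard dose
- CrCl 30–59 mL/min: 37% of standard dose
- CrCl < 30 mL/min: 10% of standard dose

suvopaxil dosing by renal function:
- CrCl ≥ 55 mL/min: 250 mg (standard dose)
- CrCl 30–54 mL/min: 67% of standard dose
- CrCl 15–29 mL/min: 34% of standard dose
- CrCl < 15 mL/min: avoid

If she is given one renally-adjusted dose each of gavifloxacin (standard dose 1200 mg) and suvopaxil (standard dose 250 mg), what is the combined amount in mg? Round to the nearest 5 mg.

CrCl = (140 − 31) × 70.8 / (72 × 3.71) × 0.85 = 7717.2 / 267.12 × 0.85 ≈ 24.6 mL/min
CrCl ≈ 25 mL/min.
gavifloxacin: < 30 mL/min → 10% of 1200 mg = 120 mg.
suvopaxil: 15–29 mL/min → 34% of 250 mg = 85 mg.
Total = 120 + 85 = 205 mg.

205 mg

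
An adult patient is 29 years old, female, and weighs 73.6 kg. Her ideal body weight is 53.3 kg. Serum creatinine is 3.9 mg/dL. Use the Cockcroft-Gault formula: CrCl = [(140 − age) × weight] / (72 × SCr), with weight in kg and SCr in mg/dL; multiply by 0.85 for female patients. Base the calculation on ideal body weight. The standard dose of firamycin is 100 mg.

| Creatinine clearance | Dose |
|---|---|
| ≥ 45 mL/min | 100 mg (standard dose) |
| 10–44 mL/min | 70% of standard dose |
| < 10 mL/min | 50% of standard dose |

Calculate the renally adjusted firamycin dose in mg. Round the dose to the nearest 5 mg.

70 mg

CrCl = (140 − 29) × 53.3 / (72 × 3.9) × 0.85 = 5916.3 / 280.80 × 0.85 ≈ 17.9 mL/min
CrCl ≈ 18 mL/min → bracket 10–44 mL/min.
70% of 100 mg = 70 mg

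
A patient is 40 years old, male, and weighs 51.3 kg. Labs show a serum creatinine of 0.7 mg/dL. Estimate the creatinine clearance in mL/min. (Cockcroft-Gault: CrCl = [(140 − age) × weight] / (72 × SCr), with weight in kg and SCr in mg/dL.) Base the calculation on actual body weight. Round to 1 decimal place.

101.8 mL/min

CrCl = (140 − 40) × 51.3 / (72 × 0.7) = 5130.0 / 50.40 ≈ 101.8 mL/min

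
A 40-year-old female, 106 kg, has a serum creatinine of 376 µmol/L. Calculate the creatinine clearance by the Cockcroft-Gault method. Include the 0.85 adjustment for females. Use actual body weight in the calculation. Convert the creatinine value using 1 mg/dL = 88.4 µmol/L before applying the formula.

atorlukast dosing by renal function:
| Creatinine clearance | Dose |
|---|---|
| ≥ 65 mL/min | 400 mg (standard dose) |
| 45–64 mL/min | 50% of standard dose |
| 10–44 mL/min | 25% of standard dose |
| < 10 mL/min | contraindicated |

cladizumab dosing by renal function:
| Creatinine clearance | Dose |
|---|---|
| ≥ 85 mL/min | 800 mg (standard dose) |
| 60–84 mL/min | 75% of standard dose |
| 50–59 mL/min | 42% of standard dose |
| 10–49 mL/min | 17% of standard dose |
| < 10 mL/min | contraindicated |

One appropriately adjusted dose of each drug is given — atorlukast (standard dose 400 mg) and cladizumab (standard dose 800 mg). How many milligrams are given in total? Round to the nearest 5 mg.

SCr = 376 / 88.4 = 4.253 mg/dL
CrCl = (140 − 40) × 106 / (72 × 4.253) × 0.85 = 10600.0 / 306.22 × 0.85 ≈ 29.4 mL/min
CrCl ≈ 29 mL/min.
atorlukast: 10–44 mL/min → 25% of 400 mg = 100 mg.
cladizumab: 10–49 mL/min → 17% of 800 mg = 136 mg.
Total = 100 + 136 = 236 mg.

235 mg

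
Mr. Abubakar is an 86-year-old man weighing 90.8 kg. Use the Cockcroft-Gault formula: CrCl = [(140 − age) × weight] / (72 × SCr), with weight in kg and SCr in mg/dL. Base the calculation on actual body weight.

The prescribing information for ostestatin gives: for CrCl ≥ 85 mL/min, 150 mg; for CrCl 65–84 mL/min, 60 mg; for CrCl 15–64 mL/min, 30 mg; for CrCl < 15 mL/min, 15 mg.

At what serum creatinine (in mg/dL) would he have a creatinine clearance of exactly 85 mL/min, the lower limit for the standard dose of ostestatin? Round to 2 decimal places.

Standard dose requires CrCl ≥ 85 mL/min.
Set (140 − 86) × 90.8 / (72 × SCr) = 85
SCr = (140 − 86) × 90.8 / (72 × 85) = 0.801 mg/dL

0.80 mg/dL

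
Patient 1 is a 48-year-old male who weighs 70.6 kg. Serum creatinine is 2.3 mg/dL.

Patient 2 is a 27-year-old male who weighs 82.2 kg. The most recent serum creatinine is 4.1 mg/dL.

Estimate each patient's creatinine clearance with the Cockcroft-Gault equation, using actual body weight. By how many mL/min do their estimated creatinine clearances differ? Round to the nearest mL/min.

8 mL/min

Patient 1: CrCl = (140 − 48) × 70.6 / (72 × 2.3) = 6495.2 / 165.60 ≈ 39.2 mL/min
Patient 2: CrCl = (140 − 27) × 82.2 / (72 × 4.1) = 9288.6 / 295.20 ≈ 31.5 mL/min
|39.2 − 31.5| = 7.7 mL/min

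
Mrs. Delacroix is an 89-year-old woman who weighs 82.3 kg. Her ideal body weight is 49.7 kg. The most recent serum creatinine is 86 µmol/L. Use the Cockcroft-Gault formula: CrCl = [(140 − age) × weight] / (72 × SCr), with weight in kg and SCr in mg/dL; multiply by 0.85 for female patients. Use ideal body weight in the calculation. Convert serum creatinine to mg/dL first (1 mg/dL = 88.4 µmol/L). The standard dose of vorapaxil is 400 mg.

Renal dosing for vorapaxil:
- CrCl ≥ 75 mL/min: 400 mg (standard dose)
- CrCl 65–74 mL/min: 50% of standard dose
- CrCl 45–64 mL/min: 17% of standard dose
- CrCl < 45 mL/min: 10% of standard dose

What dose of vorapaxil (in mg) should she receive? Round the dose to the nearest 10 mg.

SCr = 86 / 88.4 = 0.973 mg/dL
CrCl = (140 − 89) × 49.7 / (72 × 0.973) × 0.85 = 2534.7 / 70.06 × 0.85 ≈ 30.8 mL/min
CrCl ≈ 31 mL/min → bracket < 45 mL/min.
10% of 400 mg = 40 mg

40 mg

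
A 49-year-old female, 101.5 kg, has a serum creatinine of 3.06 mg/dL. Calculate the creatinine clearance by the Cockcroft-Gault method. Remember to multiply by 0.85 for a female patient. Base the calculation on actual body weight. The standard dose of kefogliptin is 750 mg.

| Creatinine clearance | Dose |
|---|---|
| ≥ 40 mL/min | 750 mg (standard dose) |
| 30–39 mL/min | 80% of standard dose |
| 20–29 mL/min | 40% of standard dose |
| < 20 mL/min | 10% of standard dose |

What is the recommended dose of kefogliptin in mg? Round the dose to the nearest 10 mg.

600 mg

CrCl = (140 − 49) × 101.5 / (72 × 3.06) × 0.85 = 9236.5 / 220.32 × 0.85 ≈ 35.6 mL/min
CrCl ≈ 36 mL/min → bracket 30–39 mL/min.
80% of 750 mg = 600 mg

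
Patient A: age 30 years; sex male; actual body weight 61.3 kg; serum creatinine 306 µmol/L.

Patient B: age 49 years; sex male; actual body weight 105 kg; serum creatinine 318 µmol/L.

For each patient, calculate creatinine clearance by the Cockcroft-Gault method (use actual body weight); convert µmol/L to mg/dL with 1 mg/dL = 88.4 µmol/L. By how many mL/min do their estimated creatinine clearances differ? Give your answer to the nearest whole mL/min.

10 mL/min

Patient A: SCr = 306 / 88.4 = 3.462 mg/dL
Patient A: CrCl = (140 − 30) × 61.3 / (72 × 3.462) = 6743.0 / 249.26 ≈ 27.1 mL/min
Patient B: SCr = 318 / 88.4 = 3.597 mg/dL
Patient B: CrCl = (140 − 49) × 105 / (72 × 3.597) = 9555.0 / 258.98 ≈ 36.9 mL/min
|27.1 − 36.9| = 9.8 mL/min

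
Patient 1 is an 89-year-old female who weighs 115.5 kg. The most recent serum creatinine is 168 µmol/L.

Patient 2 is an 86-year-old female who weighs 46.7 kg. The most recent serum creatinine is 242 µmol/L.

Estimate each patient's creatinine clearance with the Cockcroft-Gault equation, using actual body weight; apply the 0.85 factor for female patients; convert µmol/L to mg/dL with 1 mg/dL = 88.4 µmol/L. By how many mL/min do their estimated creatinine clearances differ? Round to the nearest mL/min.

26 mL/min

Patient 1: SCr = 168 / 88.4 = 1.9 mg/dL
Patient 1: CrCl = (140 − 89) × 115.5 / (72 × 1.9) × 0.85 = 5890.5 / 136.80 × 0.85 ≈ 36.6 mL/min
Patient 2: SCr = 242 / 88.4 = 2.738 mg/dL
Patient 2: CrCl = (140 − 86) × 46.7 / (72 × 2.738) × 0.85 = 2521.8 / 197.14 × 0.85 ≈ 10.9 mL/min
|36.6 − 10.9| = 25.7 mL/min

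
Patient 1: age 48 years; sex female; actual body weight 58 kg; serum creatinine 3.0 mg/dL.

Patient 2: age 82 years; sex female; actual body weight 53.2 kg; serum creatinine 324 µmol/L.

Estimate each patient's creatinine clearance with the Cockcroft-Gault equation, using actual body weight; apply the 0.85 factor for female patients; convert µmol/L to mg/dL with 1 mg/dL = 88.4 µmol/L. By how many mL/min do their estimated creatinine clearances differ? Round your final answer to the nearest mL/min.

Patient 1: CrCl = (140 − 48) × 58 / (72 × 3) × 0.85 = 5336.0 / 216.00 × 0.85 ≈ 21.0 mL/min
Patient 2: SCr = 324 / 88.4 = 3.665 mg/dL
Patient 2: CrCl = (140 − 82) × 53.2 / (72 × 3.665) × 0.85 = 3085.6 / 263.88 × 0.85 ≈ 9.9 mL/min
|21.0 − 9.9| = 11.1 mL/min

11 mL/min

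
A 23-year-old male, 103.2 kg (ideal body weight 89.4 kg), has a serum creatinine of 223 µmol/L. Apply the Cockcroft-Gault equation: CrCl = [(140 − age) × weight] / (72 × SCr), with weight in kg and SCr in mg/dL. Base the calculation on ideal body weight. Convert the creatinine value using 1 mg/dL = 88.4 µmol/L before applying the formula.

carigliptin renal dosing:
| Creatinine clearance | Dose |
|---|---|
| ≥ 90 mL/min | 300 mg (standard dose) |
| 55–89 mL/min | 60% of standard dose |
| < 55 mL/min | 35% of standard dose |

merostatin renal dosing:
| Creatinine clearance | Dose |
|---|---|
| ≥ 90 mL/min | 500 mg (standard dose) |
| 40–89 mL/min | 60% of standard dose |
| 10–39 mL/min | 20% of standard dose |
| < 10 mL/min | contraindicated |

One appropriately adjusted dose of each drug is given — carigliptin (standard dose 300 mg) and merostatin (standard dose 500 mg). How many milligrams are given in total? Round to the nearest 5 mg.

480 mg

SCr = 223 / 88.4 = 2.523 mg/dL
CrCl = (140 − 23) × 89.4 / (72 × 2.523) = 10459.8 / 181.66 ≈ 57.6 mL/min
CrCl ≈ 58 mL/min.
carigliptin: 55–89 mL/min → 60% of 300 mg = 180 mg.
merostatin: 40–89 mL/min → 60% of 500 mg = 300 mg.
Total = 180 + 300 = 480 mg.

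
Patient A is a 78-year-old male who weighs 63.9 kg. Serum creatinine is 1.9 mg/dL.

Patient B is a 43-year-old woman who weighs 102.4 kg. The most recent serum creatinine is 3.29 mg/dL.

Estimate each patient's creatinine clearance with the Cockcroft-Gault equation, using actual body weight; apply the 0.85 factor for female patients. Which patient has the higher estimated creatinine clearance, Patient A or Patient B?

Patient A: CrCl = (140 − 78) × 63.9 / (72 × 1.9) = 3961.8 / 136.80 ≈ 29.0 mL/min
Patient B: CrCl = (140 − 43) × 102.4 / (72 × 3.29) × 0.85 = 9932.8 / 236.88 × 0.85 ≈ 35.6 mL/min
29.0 vs 35.6 mL/min → Patient B is higher.

Patient B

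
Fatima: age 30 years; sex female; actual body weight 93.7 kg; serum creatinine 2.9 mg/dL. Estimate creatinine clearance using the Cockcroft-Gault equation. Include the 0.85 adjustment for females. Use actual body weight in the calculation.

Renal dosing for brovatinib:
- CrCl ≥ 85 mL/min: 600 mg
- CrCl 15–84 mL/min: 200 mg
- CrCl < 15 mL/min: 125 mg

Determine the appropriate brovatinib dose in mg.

CrCl = (140 − 30) × 93.7 / (72 × 2.9) × 0.85 = 10307.0 / 208.80 × 0.85 ≈ 42.0 mL/min
CrCl ≈ 42 mL/min → bracket 15–84 mL/min.
Dose for this bracket: 200 mg.

200 mg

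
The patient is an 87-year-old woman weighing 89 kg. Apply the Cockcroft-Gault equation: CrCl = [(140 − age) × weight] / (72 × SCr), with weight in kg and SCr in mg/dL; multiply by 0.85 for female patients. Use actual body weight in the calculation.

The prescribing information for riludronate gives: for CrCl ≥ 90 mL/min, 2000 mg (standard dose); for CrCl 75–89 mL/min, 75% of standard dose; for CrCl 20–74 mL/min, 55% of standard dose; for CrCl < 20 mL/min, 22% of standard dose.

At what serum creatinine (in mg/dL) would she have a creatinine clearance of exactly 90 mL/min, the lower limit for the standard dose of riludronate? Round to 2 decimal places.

Standard dose requires CrCl ≥ 90 mL/min.
Set (140 − 87) × 89 × 0.85 / (72 × SCr) = 90
SCr = (140 − 87) × 89 × 0.85 / (72 × 90) = 0.619 mg/dL

0.62 mg/dL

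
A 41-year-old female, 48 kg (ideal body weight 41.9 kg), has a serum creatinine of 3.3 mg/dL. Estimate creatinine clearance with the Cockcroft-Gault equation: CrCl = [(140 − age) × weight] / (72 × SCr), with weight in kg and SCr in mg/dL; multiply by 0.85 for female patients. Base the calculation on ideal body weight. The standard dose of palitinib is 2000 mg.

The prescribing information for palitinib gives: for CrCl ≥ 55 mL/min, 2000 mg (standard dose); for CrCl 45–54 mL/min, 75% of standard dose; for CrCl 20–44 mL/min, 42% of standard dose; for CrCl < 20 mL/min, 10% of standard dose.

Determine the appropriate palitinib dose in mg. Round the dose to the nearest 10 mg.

200 mg

CrCl = (140 − 41) × 41.9 / (72 × 3.3) × 0.85 = 4148.1 / 237.60 × 0.85 ≈ 14.8 mL/min
CrCl ≈ 15 mL/min → bracket < 20 mL/min.
10% of 2000 mg = 200 mg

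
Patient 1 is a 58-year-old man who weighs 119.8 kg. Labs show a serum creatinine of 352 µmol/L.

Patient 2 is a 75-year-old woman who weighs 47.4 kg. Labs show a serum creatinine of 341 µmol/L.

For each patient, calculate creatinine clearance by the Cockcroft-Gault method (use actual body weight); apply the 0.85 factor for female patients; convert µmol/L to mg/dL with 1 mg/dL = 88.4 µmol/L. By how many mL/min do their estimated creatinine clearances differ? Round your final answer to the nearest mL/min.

25 mL/min

Patient 1: SCr = 352 / 88.4 = 3.982 mg/dL
Patient 1: CrCl = (140 − 58) × 119.8 / (72 × 3.982) = 9823.6 / 286.70 ≈ 34.3 mL/min
Patient 2: SCr = 341 / 88.4 = 3.857 mg/dL
Patient 2: CrCl = (140 − 75) × 47.4 / (72 × 3.857) × 0.85 = 3081.0 / 277.70 × 0.85 ≈ 9.4 mL/min
|34.3 − 9.4| = 24.9 mL/min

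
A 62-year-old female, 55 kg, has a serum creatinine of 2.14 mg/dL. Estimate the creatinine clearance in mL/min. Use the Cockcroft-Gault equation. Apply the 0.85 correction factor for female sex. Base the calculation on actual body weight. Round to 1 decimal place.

CrCl = (140 − 62) × 55 / (72 × 2.14) × 0.85 = 4290.0 / 154.08 × 0.85 ≈ 23.7 mL/min

23.7 mL/min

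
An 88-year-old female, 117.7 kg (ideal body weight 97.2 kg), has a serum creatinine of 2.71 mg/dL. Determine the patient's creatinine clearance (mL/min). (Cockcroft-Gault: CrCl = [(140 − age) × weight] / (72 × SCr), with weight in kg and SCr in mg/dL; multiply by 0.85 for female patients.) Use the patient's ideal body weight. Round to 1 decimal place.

CrCl = (140 − 88) × 97.2 / (72 × 2.71) × 0.85 = 5054.4 / 195.12 × 0.85 ≈ 22.0 mL/min

22.0 mL/min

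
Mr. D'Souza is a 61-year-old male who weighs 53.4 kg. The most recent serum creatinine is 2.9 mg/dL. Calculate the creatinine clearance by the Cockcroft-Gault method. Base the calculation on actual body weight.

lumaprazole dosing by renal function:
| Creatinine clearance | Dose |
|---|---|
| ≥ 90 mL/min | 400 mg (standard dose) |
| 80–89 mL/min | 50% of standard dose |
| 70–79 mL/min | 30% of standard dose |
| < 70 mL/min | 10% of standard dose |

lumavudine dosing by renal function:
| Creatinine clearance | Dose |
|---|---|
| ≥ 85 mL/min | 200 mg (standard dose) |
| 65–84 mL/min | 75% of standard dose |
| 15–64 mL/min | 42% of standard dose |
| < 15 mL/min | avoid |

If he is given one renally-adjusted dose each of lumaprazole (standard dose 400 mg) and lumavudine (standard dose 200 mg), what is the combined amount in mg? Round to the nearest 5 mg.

CrCl = (140 − 61) × 53.4 / (72 × 2.9) = 4218.6 / 208.80 ≈ 20.2 mL/min
CrCl ≈ 20 mL/min.
lumaprazole: < 70 mL/min → 10% of 400 mg = 40 mg.
lumavudine: 15–64 mL/min → 42% of 200 mg = 84 mg.
Total = 40 + 84 = 124 mg.

125 mg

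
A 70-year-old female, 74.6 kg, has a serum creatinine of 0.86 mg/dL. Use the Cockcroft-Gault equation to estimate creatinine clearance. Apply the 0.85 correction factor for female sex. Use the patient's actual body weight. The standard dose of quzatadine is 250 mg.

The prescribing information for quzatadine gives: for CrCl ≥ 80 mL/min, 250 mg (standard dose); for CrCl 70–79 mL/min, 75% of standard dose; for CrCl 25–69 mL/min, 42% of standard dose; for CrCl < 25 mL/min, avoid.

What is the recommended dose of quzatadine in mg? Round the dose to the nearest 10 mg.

190 mg

CrCl = (140 − 70) × 74.6 / (72 × 0.86) × 0.85 = 5222.0 / 61.92 × 0.85 ≈ 71.7 mL/min
CrCl ≈ 72 mL/min → bracket 70–79 mL/min.
75% of 250 mg = 187.5 mg → 190 mg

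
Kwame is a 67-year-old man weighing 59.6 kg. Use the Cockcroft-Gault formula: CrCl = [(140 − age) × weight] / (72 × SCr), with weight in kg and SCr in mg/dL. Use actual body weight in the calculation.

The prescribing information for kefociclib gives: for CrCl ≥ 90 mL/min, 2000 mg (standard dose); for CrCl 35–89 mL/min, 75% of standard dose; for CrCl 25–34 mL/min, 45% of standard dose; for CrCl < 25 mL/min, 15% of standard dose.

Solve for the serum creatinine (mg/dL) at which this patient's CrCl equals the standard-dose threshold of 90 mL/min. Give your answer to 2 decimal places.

0.67 mg/dL

Standard dose requires CrCl ≥ 90 mL/min.
Set (140 − 67) × 59.6 / (72 × SCr) = 90
SCr = (140 − 67) × 59.6 / (72 × 90) = 0.671 mg/dL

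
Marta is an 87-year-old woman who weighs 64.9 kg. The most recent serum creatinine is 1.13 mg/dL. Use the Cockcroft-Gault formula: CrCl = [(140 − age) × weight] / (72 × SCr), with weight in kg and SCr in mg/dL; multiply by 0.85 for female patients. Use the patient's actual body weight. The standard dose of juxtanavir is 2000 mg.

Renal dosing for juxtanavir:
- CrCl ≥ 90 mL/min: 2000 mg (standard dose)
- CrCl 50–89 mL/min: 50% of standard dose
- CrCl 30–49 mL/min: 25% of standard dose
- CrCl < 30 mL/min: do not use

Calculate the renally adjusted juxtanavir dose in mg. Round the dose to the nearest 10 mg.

CrCl = (140 − 87) × 64.9 / (72 × 1.13) × 0.85 = 3439.7 / 81.36 × 0.85 ≈ 35.9 mL/min
CrCl ≈ 36 mL/min → bracket 30–49 mL/min.
25% of 2000 mg = 500 mg

500 mg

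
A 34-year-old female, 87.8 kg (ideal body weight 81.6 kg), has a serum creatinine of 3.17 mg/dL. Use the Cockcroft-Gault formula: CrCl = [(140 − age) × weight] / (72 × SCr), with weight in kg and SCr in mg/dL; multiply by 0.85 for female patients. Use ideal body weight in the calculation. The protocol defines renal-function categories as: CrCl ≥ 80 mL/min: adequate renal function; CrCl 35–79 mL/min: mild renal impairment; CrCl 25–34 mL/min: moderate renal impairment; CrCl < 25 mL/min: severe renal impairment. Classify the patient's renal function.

CrCl = (140 − 34) × 81.6 / (72 × 3.17) × 0.85 = 8649.6 / 228.24 × 0.85 ≈ 32.2 mL/min
32 mL/min falls in the 'moderate renal impairment' range.

moderate renal impairment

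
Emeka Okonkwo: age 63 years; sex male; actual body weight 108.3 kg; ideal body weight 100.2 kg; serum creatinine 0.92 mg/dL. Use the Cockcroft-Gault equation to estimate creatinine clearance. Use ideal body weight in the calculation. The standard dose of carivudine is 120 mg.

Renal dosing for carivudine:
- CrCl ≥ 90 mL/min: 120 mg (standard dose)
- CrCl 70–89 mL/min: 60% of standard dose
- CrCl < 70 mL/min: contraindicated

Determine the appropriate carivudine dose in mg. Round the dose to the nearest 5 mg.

CrCl = (140 − 63) × 100.2 / (72 × 0.92) = 7715.4 / 66.24 ≈ 116.5 mL/min
CrCl ≈ 116 mL/min → bracket ≥ 90 mL/min.
100% of 120 mg = 120 mg

120 mg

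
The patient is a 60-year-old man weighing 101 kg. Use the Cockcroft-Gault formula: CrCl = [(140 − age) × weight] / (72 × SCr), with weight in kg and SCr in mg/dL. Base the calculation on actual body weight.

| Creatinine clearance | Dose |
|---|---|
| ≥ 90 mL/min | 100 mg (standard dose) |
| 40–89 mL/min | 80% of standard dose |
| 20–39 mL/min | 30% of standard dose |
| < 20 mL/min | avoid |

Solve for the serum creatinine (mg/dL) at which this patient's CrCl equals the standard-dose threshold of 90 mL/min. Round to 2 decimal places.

1.25 mg/dL

Standard dose requires CrCl ≥ 90 mL/min.
Set (140 − 60) × 101 / (72 × SCr) = 90
SCr = (140 − 60) × 101 / (72 × 90) = 1.247 mg/dL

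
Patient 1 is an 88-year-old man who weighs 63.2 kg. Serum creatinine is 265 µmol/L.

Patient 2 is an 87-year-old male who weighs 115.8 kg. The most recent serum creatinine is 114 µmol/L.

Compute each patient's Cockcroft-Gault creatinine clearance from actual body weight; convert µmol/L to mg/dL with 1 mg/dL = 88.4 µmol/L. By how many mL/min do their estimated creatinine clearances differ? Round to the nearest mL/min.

Patient 1: SCr = 265 / 88.4 = 2.998 mg/dL
Patient 1: CrCl = (140 − 88) × 63.2 / (72 × 2.998) = 3286.4 / 215.86 ≈ 15.2 mL/min
Patient 2: SCr = 114 / 88.4 = 1.29 mg/dL
Patient 2: CrCl = (140 − 87) × 115.8 / (72 × 1.29) = 6137.4 / 92.88 ≈ 66.1 mL/min
|15.2 − 66.1| = 50.9 mL/min

51 mL/min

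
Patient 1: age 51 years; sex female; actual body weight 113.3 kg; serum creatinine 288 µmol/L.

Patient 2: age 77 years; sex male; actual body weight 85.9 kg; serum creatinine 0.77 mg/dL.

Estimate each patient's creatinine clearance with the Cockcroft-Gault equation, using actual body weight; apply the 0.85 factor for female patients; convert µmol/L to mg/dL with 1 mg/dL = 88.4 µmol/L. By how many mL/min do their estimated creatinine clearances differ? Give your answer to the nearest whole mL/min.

Patient 1: SCr = 288 / 88.4 = 3.258 mg/dL
Patient 1: CrCl = (140 − 51) × 113.3 / (72 × 3.258) × 0.85 = 10083.7 / 234.58 × 0.85 ≈ 36.5 mL/min
Patient 2: CrCl = (140 − 77) × 85.9 / (72 × 0.77) = 5411.7 / 55.44 ≈ 97.6 mL/min
|36.5 − 97.6| = 61.1 mL/min

61 mL/min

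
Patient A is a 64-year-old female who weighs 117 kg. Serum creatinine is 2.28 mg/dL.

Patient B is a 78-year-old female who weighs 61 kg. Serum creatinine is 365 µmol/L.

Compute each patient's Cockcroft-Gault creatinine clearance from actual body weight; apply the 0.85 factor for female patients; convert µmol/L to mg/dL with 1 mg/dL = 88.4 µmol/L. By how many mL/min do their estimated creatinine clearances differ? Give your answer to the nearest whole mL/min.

Patient A: CrCl = (140 − 64) × 117 / (72 × 2.28) × 0.85 = 8892.0 / 164.16 × 0.85 ≈ 46.0 mL/min
Patient B: SCr = 365 / 88.4 = 4.129 mg/dL
Patient B: CrCl = (140 − 78) × 61 / (72 × 4.129) × 0.85 = 3782.0 / 297.29 × 0.85 ≈ 10.8 mL/min
|46.0 − 10.8| = 35.2 mL/min

35 mL/min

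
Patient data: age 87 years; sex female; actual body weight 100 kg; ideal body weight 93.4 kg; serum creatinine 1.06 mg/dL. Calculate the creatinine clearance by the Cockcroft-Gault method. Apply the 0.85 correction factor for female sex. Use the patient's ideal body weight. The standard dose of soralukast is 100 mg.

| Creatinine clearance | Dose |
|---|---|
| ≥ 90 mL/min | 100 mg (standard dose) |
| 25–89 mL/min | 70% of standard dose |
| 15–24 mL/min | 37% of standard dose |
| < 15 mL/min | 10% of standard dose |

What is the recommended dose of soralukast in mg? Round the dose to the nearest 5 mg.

70 mg

CrCl = (140 − 87) × 93.4 / (72 × 1.06) × 0.85 = 4950.2 / 76.32 × 0.85 ≈ 55.1 mL/min
CrCl ≈ 55 mL/min → bracket 25–89 mL/min.
70% of 100 mg = 70 mg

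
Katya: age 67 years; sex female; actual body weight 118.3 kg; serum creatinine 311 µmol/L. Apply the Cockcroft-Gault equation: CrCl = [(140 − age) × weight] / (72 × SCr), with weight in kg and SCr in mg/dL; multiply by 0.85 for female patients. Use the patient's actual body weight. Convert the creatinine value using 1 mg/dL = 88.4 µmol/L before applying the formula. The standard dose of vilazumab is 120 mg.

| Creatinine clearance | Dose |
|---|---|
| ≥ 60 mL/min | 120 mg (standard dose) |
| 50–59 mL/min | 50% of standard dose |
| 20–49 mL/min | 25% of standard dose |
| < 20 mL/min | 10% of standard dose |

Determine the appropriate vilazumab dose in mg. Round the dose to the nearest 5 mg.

SCr = 311 / 88.4 = 3.518 mg/dL
CrCl = (140 − 67) × 118.3 / (72 × 3.518) × 0.85 = 8635.9 / 253.30 × 0.85 ≈ 29.0 mL/min
CrCl ≈ 29 mL/min → bracket 20–49 mL/min.
25% of 120 mg = 30 mg

30 mg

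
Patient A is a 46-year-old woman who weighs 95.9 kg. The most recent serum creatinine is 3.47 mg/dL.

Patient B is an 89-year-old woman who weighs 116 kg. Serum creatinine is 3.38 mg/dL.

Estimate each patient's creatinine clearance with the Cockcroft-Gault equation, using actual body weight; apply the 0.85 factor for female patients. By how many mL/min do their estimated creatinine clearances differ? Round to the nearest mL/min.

10 mL/min

Patient A: CrCl = (140 − 46) × 95.9 / (72 × 3.47) × 0.85 = 9014.6 / 249.84 × 0.85 ≈ 30.7 mL/min
Patient B: CrCl = (140 − 89) × 116 / (72 × 3.38) × 0.85 = 5916.0 / 243.36 × 0.85 ≈ 20.7 mL/min
|30.7 − 20.7| = 10.0 mL/min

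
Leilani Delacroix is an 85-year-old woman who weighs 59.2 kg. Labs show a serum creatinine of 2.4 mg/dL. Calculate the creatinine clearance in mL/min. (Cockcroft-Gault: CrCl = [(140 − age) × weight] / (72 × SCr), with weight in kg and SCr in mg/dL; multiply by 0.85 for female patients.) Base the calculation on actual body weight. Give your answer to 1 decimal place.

CrCl = (140 − 85) × 59.2 / (72 × 2.4) × 0.85 = 3256.0 / 172.80 × 0.85 ≈ 16.0 mL/min

16.0 mL/min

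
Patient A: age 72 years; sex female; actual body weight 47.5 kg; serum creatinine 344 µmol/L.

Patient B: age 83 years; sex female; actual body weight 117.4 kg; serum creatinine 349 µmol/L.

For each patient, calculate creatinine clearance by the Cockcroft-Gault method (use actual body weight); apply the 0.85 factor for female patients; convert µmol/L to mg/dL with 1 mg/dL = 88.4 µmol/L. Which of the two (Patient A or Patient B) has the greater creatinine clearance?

Patient B

Patient A: SCr = 344 / 88.4 = 3.891 mg/dL
Patient A: CrCl = (140 − 72) × 47.5 / (72 × 3.891) × 0.85 = 3230.0 / 280.15 × 0.85 ≈ 9.8 mL/min
Patient B: SCr = 349 / 88.4 = 3.948 mg/dL
Patient B: CrCl = (140 − 83) × 117.4 / (72 × 3.948) × 0.85 = 6691.8 / 284.26 × 0.85 ≈ 20.0 mL/min
9.8 vs 20.0 mL/min → Patient B is higher.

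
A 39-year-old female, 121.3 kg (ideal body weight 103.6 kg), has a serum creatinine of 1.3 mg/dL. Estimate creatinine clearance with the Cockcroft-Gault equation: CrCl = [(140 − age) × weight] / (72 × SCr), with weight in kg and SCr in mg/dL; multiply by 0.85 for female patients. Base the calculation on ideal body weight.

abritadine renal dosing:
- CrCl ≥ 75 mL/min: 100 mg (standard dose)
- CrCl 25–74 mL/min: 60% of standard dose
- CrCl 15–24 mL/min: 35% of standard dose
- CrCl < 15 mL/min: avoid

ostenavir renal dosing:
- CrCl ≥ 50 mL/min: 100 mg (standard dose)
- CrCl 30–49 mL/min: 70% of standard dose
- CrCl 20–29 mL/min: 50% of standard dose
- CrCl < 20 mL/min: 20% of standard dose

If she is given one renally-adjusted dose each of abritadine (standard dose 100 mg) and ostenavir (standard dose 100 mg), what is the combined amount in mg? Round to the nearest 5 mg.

CrCl = (140 − 39) × 103.6 / (72 × 1.3) × 0.85 = 10463.6 / 93.60 × 0.85 ≈ 95.0 mL/min
CrCl ≈ 95 mL/min.
abritadine: ≥ 75 mL/min → 100% of 100 mg = 100 mg.
ostenavir: ≥ 50 mL/min → 100% of 100 mg = 100 mg.
Total = 100 + 100 = 200 mg.

200 mg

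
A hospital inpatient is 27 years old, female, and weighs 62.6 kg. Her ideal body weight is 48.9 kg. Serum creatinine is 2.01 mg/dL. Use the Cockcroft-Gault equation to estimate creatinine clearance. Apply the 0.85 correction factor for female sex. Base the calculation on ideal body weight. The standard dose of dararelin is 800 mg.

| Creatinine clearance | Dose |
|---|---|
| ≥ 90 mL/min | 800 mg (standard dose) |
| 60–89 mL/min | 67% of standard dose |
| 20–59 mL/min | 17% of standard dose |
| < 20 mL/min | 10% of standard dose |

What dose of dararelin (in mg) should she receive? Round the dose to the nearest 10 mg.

140 mg

CrCl = (140 − 27) × 48.9 / (72 × 2.01) × 0.85 = 5525.7 / 144.72 × 0.85 ≈ 32.5 mL/min
CrCl ≈ 32 mL/min → bracket 20–59 mL/min.
17% of 800 mg = 136 mg → 140 mg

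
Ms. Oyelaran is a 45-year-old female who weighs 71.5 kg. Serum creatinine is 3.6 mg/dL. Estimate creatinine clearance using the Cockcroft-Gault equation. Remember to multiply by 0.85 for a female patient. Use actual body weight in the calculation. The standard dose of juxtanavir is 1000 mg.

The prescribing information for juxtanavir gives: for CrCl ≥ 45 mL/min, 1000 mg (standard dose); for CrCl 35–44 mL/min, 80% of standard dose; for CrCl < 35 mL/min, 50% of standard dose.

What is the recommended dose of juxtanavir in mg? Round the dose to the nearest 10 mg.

500 mg

CrCl = (140 − 45) × 71.5 / (72 × 3.6) × 0.85 = 6792.5 / 259.20 × 0.85 ≈ 22.3 mL/min
CrCl ≈ 22 mL/min → bracket < 35 mL/min.
50% of 1000 mg = 500 mg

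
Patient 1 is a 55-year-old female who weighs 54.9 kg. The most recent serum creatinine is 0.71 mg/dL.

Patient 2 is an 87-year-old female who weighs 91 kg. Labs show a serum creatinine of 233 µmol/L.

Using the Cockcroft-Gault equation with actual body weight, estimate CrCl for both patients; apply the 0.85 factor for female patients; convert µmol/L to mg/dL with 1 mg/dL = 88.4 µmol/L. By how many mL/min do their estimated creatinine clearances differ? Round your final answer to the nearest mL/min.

Patient 1: CrCl = (140 − 55) × 54.9 / (72 × 0.71) × 0.85 = 4666.5 / 51.12 × 0.85 ≈ 77.6 mL/min
Patient 2: SCr = 233 / 88.4 = 2.636 mg/dL
Patient 2: CrCl = (140 − 87) × 91 / (72 × 2.636) × 0.85 = 4823.0 / 189.79 × 0.85 ≈ 21.6 mL/min
|77.6 − 21.6| = 56.0 mL/min

56 mL/min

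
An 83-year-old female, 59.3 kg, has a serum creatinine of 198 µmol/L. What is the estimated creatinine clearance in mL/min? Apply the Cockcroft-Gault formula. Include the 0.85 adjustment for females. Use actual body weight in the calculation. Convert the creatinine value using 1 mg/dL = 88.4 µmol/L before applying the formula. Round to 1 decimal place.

SCr = 198 / 88.4 = 2.24 mg/dL
CrCl = (140 − 83) × 59.3 / (72 × 2.24) × 0.85 = 3380.1 / 161.28 × 0.85 ≈ 17.8 mL/min

17.8 mL/min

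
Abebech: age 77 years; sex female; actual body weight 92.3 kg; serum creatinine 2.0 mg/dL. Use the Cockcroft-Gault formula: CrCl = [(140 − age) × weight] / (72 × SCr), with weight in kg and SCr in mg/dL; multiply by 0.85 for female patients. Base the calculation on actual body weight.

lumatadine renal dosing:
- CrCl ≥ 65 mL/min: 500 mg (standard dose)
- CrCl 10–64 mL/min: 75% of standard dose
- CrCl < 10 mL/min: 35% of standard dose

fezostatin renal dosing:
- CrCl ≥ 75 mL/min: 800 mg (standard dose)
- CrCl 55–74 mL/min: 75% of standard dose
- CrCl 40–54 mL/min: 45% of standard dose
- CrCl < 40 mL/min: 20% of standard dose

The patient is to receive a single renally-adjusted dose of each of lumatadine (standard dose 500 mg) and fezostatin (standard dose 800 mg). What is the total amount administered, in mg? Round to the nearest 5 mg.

CrCl = (140 − 77) × 92.3 / (72 × 2) × 0.85 = 5814.9 / 144.00 × 0.85 ≈ 34.3 mL/min
CrCl ≈ 34 mL/min.
lumatadine: 10–64 mL/min → 75% of 500 mg = 375 mg.
fezostatin: < 40 mL/min → 20% of 800 mg = 160 mg.
Total = 375 + 160 = 535 mg.

535 mg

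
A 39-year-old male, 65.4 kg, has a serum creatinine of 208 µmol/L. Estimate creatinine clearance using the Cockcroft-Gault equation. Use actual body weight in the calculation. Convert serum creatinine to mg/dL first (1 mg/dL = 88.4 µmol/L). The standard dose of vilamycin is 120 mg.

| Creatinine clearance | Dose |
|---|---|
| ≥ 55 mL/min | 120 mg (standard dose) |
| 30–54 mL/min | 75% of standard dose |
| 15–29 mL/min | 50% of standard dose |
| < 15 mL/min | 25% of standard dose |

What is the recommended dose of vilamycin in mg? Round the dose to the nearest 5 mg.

SCr = 208 / 88.4 = 2.353 mg/dL
CrCl = (140 − 39) × 65.4 / (72 × 2.353) = 6605.4 / 169.42 ≈ 39.0 mL/min
CrCl ≈ 39 mL/min → bracket 30–54 mL/min.
75% of 120 mg = 90 mg

90 mg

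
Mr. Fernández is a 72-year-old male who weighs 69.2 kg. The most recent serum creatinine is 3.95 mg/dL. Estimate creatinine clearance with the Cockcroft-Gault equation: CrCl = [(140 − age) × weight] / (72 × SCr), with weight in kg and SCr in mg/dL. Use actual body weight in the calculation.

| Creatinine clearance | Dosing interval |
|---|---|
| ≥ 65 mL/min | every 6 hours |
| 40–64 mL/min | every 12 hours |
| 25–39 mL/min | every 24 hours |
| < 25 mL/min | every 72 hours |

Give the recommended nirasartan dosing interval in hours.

CrCl = (140 − 72) × 69.2 / (72 × 3.95) = 4705.6 / 284.40 ≈ 16.5 mL/min
CrCl ≈ 17 mL/min → bracket < 25 mL/min → every 72 hours.

every 72 hours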